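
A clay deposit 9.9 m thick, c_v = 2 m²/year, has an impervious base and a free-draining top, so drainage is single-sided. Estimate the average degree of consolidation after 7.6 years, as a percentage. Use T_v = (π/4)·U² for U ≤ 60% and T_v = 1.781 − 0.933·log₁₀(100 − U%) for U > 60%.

U ≈ 44.4 %

Drainage path length: H_d = H = 9.9 m (single drainage).
T_v = c_v·t/H_d² = 2×7.6/9.9² = 0.15509.
T_v = 0.15509 corresponds to the U ≤ 60% branch:
U = √(4T_v/π) = 0.4444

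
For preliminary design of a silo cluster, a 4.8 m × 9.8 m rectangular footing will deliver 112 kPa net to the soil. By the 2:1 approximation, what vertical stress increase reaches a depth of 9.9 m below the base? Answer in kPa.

By the 2:1 method the load spreads at 1 horizontal : 2 vertical, so at depth z the loaded area has grown by z in each plan dimension:
Δσ = qBL/((B+z)(L+z)) = 112×4.8×9.8/((4.8+9.9)(9.8+9.9)) = 18.193 kPa

Δσ_z ≈ 18.2 kPa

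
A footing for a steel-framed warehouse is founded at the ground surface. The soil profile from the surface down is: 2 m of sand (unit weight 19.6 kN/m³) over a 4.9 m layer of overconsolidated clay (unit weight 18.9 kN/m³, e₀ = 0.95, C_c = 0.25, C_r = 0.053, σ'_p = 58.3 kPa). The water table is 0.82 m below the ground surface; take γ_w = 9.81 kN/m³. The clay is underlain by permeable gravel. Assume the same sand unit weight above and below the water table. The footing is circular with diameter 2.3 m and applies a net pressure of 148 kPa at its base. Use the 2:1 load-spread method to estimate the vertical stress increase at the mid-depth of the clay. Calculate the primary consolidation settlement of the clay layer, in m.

S_c ≈ 0.0473 m

Mid-depth of clay below the ground surface: z = 2 + 4.9/2 = 4.45 m.
Total vertical stress at mid-clay: σ_v = 19.6×2 + 18.9×2.45 = 85.505 kPa.
Pore pressure: u = 9.81×(4.45 − 0.82) = 35.61 kPa.
Initial effective stress: σ'_0 = σ_v − u = 85.505 − 35.61 = 49.895 kPa.
Stress increase at mid-clay by the 2:1 spreading method:
Δσ ≈ qD²/(D+z)² = 148×2.3²/(2.3+4.45)² = 17.183 kPa
Final effective stress: σ'_f = 49.895 + 17.183 = 67.078 kPa.
σ'_f = 67.078 > σ'_p = 58.3 kPa, so the stress path crosses the preconsolidation pressure — recompression up to σ'_p, then virgin compression beyond:
S_c = H/(1+e₀)·[C_r·log₁₀(σ'_p/σ'_0) + C_c·log₁₀(σ'_f/σ'_p)]
    = 4.9/1.95 × [0.053×log₁₀(58.3/49.895) + 0.25×log₁₀(67.078/58.3)]
    = 2.5128 × [0.0035834 + 0.015228] = 0.04727 m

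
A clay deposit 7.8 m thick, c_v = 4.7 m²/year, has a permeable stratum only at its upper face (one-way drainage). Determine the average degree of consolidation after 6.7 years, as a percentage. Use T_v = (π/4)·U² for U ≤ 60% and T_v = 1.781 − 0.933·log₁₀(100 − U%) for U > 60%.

U ≈ 77.4 %

Drainage path length: H_d = H = 7.8 m (single drainage).
T_v = c_v·t/H_d² = 4.7×6.7/7.8² = 0.51759.
T_v = 0.51759 corresponds to the U > 60% branch:
U = 1 − 10^((1.781 − T_v)/0.933)/100 = 0.774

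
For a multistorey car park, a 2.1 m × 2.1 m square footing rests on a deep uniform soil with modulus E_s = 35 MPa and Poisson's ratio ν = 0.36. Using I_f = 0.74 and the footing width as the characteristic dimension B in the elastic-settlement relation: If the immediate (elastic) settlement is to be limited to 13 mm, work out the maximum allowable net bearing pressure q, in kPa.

q ≈ 336 kPa

E_s = 35 MPa = 35000 kPa.
S_e = q·B·(1−ν²)/E_s · I_f  ⇒  q = S_e·E_s / (B·(1−ν²)·I_f).
q = 0.013 × 35000 / (2.1 × 0.8704 × 0.74) = 336.4 kPa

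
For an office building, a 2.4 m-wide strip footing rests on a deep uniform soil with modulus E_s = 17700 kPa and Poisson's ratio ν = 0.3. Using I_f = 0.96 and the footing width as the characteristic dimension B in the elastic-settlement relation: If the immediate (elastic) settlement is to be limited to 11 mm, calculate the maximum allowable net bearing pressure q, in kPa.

q ≈ 92.9 kPa

S_e = q·B·(1−ν²)/E_s · I_f  ⇒  q = S_e·E_s / (B·(1−ν²)·I_f).
q = 0.011 × 17700 / (2.4 × 0.91 × 0.96) = 92.86 kPa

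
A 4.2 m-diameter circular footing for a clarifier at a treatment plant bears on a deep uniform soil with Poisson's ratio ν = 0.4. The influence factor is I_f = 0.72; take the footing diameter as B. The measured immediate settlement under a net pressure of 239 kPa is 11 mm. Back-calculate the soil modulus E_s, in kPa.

S_e = q·B·(1−ν²)/E_s · I_f  ⇒  E_s = q·B·(1−ν²)·I_f / S_e.
E_s = 239 × 4.2 × 0.84 × 0.72 / 0.011 = 55190 kPa

E_s ≈ 55200 kPa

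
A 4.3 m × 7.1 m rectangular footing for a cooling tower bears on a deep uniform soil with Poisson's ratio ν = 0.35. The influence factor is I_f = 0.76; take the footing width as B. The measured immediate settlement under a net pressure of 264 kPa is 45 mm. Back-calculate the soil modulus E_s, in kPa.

S_e = q·B·(1−ν²)/E_s · I_f  ⇒  E_s = q·B·(1−ν²)·I_f / S_e.
E_s = 264 × 4.3 × 0.8775 × 0.76 / 0.045 = 16820 kPa

E_s ≈ 16800 kPa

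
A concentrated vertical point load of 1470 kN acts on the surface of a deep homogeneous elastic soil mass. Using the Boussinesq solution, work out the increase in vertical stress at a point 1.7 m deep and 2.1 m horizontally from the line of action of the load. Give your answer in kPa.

Δσ_z ≈ 23.9 kPa

Boussinesq vertical stress below a point load on an elastic half-space:
Δσ_z = 3P/(2πz²) · [1 + (r/z)²]^(−5/2)
r/z = 2.1/1.7 = 1.2353; [1+(r/z)²]^(−5/2) = 0.098614.
Δσ_z = 3×1470/(2π×1.7²) × 0.098614 = 242.86 × 0.098614 = 23.95 kPa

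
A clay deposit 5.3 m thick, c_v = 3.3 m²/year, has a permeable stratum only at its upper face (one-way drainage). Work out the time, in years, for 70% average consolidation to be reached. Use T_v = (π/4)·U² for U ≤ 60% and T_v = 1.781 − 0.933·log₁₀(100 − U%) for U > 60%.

Drainage path length: H_d = H = 5.3 m (single drainage).
U > 60%: T_v = 1.781 − 0.933·log₁₀(100 − 70) = 0.40285.
t = T_v·H_d²/c_v = 0.40285×5.3²/3.3 = 3.429 years.

t ≈ 3.43 years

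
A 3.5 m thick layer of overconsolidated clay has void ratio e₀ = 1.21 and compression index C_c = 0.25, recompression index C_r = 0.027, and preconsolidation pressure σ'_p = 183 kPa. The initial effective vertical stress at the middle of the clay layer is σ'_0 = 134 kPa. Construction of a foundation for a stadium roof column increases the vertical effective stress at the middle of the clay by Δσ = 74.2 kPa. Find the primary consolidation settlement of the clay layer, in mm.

S_c ≈ 28 mm

Final effective stress: σ'_f = 134 + 74.2 = 208.2 kPa.
σ'_f = 208.2 > σ'_p = 183 kPa, so the stress path crosses the preconsolidation pressure — recompression up to σ'_p, then virgin compression beyond:
S_c = H/(1+e₀)·[C_r·log₁₀(σ'_p/σ'_0) + C_c·log₁₀(σ'_f/σ'_p)]
    = 3.5/2.21 × [0.027×log₁₀(183/134) + 0.25×log₁₀(208.2/183)]
    = 1.5837 × [0.0036543 + 0.014007] = 0.02797 m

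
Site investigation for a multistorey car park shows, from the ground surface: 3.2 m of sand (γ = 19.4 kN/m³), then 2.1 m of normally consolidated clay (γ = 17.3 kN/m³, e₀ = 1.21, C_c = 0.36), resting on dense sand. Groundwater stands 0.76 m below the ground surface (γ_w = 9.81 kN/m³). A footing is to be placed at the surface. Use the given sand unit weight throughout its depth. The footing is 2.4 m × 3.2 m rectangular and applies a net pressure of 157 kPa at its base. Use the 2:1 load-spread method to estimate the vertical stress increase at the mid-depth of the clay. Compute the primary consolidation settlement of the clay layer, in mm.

Mid-depth of clay below the ground surface: z = 3.2 + 2.1/2 = 4.25 m.
Total vertical stress at mid-clay: σ_v = 19.4×3.2 + 17.3×1.05 = 80.245 kPa.
Pore pressure: u = 9.81×(4.25 − 0.76) = 34.237 kPa.
Initial effective stress: σ'_0 = σ_v − u = 80.245 − 34.237 = 46.008 kPa.
Stress increase at mid-clay by the 2:1 spreading method:
Δσ = qBL/((B+z)(L+z)) = 157×2.4×3.2/((2.4+4.25)(3.2+4.25)) = 24.338 kPa
Final effective stress: σ'_f = σ'_0 + Δσ = 46.008 + 24.338 = 70.346 kPa.
Normally consolidated clay, so the full stress increment lies on the virgin compression line:
S_c = C_c·H/(1+e₀)·log₁₀(σ'_f/σ'_0) = 0.36×2.1/(1+1.21)×log₁₀(70.346/46.008)
    = 0.34208 × 0.18441 = 0.06308 m

S_c ≈ 63.1 mm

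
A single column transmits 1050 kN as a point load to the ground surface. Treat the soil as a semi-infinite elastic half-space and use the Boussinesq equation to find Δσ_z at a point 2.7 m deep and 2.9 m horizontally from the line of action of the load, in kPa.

Δσ_z ≈ 10.1 kPa

Boussinesq vertical stress below a point load on an elastic half-space:
Δσ_z = 3P/(2πz²) · [1 + (r/z)²]^(−5/2)
r/z = 2.9/2.7 = 1.0741; [1+(r/z)²]^(−5/2) = 0.14692.
Δσ_z = 3×1050/(2π×2.7²) × 0.14692 = 68.771 × 0.14692 = 10.1 kPa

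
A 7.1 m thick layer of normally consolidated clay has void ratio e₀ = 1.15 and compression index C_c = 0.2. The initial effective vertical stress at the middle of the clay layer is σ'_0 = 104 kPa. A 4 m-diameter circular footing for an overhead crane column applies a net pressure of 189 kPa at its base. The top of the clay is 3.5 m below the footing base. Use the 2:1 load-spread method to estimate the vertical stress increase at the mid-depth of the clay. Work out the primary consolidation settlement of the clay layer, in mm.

Mid-depth of clay below the footing base: z = 3.5 + 7.1/2 = 7.05 m.
Stress increase at mid-clay by the 2:1 spreading method:
Δσ ≈ qD²/(D+z)² = 189×4²/(4+7.05)² = 24.766 kPa
Final effective stress: σ'_f = σ'_0 + Δσ = 104 + 24.766 = 128.77 kPa.
Normally consolidated clay, so the full stress increment lies on the virgin compression line:
S_c = C_c·H/(1+e₀)·log₁₀(σ'_f/σ'_0) = 0.2×7.1/(1+1.15)×log₁₀(128.77/104)
    = 0.66047 × 0.092781 = 0.06128 m

S_c ≈ 61.3 mm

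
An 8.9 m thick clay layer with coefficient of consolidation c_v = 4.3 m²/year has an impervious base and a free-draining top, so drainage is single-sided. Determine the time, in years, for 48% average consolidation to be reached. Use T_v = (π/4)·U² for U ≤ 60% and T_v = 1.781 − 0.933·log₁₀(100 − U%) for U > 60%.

t ≈ 3.33 years

Drainage path length: H_d = H = 8.9 m (single drainage).
U ≤ 60%: T_v = (π/4)·U² = (π/4)×0.48² = 0.18096.
t = T_v·H_d²/c_v = 0.18096×8.9²/4.3 = 3.333 years.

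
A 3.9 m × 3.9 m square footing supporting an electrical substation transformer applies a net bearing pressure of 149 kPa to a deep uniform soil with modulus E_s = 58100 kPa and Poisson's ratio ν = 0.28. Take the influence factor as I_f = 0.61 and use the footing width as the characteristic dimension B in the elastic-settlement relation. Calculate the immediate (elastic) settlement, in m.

S_e ≈ 0.00562 m

Immediate (elastic) settlement: S_e = q·B·(1−ν²)/E_s · I_f.
S_e = 149 × 3.9 × (1 − 0.28²) / 58100 × 0.61
    = 149 × 3.9 × 0.9216 / 58100 × 0.61
    = 0.005623 m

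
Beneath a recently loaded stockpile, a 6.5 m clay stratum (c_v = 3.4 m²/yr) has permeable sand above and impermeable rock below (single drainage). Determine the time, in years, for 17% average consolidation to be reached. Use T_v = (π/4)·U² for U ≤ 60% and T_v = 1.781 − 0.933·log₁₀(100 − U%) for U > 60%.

t ≈ 0.282 years

Drainage path length: H_d = H = 6.5 m (single drainage).
U ≤ 60%: T_v = (π/4)·U² = (π/4)×0.17² = 0.022698.
t = T_v·H_d²/c_v = 0.022698×6.5²/3.4 = 0.2821 years.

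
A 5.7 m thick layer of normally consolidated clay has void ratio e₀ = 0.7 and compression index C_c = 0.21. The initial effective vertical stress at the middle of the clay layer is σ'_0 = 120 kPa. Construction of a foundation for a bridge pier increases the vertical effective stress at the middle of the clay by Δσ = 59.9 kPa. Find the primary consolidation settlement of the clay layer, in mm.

S_c ≈ 124 mm

Final effective stress: σ'_f = σ'_0 + Δσ = 120 + 59.9 = 179.9 kPa.
Normally consolidated clay, so the full stress increment lies on the virgin compression line:
S_c = C_c·H/(1+e₀)·log₁₀(σ'_f/σ'_0) = 0.21×5.7/(1+0.7)×log₁₀(179.9/120)
    = 0.70412 × 0.17585 = 0.1238 m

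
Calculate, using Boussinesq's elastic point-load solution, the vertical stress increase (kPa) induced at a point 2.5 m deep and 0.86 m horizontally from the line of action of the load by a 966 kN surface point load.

Boussinesq vertical stress below a point load on an elastic half-space:
Δσ_z = 3P/(2πz²) · [1 + (r/z)²]^(−5/2)
r/z = 0.86/2.5 = 0.344; [1+(r/z)²]^(−5/2) = 0.75608.
Δσ_z = 3×966/(2π×2.5²) × 0.75608 = 73.797 × 0.75608 = 55.8 kPa

Δσ_z ≈ 55.8 kPa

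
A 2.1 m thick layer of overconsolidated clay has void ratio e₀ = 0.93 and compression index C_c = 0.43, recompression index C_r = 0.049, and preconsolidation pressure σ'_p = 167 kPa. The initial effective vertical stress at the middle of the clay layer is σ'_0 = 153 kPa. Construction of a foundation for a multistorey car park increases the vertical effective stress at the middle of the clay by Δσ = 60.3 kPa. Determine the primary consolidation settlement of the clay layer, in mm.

S_c ≈ 51.8 mm

Final effective stress: σ'_f = 153 + 60.3 = 213.3 kPa.
σ'_f = 213.3 > σ'_p = 167 kPa, so the stress path crosses the preconsolidation pressure — recompression up to σ'_p, then virgin compression beyond:
S_c = H/(1+e₀)·[C_r·log₁₀(σ'_p/σ'_0) + C_c·log₁₀(σ'_f/σ'_p)]
    = 2.1/1.93 × [0.049×log₁₀(167/153) + 0.43×log₁₀(213.3/167)]
    = 1.0881 × [0.0018632 + 0.045698] = 0.05175 m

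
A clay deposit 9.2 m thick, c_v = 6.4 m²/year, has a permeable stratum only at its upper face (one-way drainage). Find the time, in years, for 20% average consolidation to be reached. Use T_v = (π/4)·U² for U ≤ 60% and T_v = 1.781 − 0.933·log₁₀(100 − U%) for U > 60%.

Drainage path length: H_d = H = 9.2 m (single drainage).
U ≤ 60%: T_v = (π/4)·U² = (π/4)×0.2² = 0.031416.
t = T_v·H_d²/c_v = 0.031416×9.2²/6.4 = 0.4155 years.

t ≈ 0.415 years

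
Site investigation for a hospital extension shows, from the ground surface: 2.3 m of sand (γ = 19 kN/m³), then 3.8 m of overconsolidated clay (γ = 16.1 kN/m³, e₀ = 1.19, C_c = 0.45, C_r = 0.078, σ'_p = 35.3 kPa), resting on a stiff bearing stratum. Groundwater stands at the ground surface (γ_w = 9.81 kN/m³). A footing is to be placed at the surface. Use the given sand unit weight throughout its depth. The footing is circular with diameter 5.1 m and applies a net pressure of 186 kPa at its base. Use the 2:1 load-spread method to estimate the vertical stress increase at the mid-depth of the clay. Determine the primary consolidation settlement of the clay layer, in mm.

Mid-depth of clay below the ground surface: z = 2.3 + 3.8/2 = 4.2 m.
Total vertical stress at mid-clay: σ_v = 19×2.3 + 16.1×1.9 = 74.29 kPa.
Pore pressure: u = 9.81×(4.2 − 0) = 41.202 kPa.
Initial effective stress: σ'_0 = σ_v − u = 74.29 − 41.202 = 33.088 kPa.
Stress increase at mid-clay by the 2:1 spreading method:
Δσ ≈ qD²/(D+z)² = 186×5.1²/(5.1+4.2)² = 55.935 kPa
Final effective stress: σ'_f = 33.088 + 55.935 = 89.023 kPa.
σ'_f = 89.023 > σ'_p = 35.3 kPa, so the stress path crosses the preconsolidation pressure — recompression up to σ'_p, then virgin compression beyond:
S_c = H/(1+e₀)·[C_r·log₁₀(σ'_p/σ'_0) + C_c·log₁₀(σ'_f/σ'_p)]
    = 3.8/2.19 × [0.078×log₁₀(35.3/33.088) + 0.45×log₁₀(89.023/35.3)]
    = 1.7352 × [0.0021921 + 0.18078] = 0.3175 m

S_c ≈ 317 mm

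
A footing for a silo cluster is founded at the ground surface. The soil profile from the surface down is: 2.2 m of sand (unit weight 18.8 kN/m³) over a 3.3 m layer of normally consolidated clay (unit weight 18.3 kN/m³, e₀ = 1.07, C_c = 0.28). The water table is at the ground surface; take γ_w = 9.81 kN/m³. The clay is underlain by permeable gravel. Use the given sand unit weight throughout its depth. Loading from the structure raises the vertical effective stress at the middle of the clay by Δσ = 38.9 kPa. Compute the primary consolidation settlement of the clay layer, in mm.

S_c ≈ 149 mm

Mid-depth of clay below the ground surface: z = 2.2 + 3.3/2 = 3.85 m.
Total vertical stress at mid-clay: σ_v = 18.8×2.2 + 18.3×1.65 = 71.555 kPa.
Pore pressure: u = 9.81×(3.85 − 0) = 37.769 kPa.
Initial effective stress: σ'_0 = σ_v − u = 71.555 − 37.769 = 33.786 kPa.
Final effective stress: σ'_f = σ'_0 + Δσ = 33.786 + 38.9 = 72.686 kPa.
Normally consolidated clay, so the full stress increment lies on the virgin compression line:
S_c = C_c·H/(1+e₀)·log₁₀(σ'_f/σ'_0) = 0.28×3.3/(1+1.07)×log₁₀(72.686/33.786)
    = 0.44638 × 0.33271 = 0.1485 m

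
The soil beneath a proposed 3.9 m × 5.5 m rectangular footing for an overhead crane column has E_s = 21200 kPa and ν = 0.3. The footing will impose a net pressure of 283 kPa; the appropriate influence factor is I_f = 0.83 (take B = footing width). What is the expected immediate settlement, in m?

S_e ≈ 0.0393 m

Immediate (elastic) settlement: S_e = q·B·(1−ν²)/E_s · I_f.
S_e = 283 × 3.9 × (1 − 0.3²) / 21200 × 0.83
    = 283 × 3.9 × 0.91 / 21200 × 0.83
    = 0.03932 m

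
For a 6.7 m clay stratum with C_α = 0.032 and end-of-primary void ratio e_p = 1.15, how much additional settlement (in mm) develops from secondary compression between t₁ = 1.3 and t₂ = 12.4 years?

S_s ≈ 97.7 mm

Secondary compression: S_s = C_α·H/(1+e_p)·log₁₀(t₂/t₁)
S_s = 0.032×6.7/(1+1.15)×log₁₀(12.4/1.3)
    = 0.09972 × 0.9795 = 0.09767 m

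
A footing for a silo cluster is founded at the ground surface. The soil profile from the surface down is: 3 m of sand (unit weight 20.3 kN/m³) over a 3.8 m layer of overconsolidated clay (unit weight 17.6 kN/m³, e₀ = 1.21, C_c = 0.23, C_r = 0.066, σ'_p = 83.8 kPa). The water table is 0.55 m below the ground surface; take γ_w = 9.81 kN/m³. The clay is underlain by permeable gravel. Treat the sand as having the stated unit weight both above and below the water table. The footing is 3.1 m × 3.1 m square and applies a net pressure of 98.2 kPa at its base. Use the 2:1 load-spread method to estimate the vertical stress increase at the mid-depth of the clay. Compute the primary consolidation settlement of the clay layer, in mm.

Mid-depth of clay below the ground surface: z = 3 + 3.8/2 = 4.9 m.
Total vertical stress at mid-clay: σ_v = 20.3×3 + 17.6×1.9 = 94.34 kPa.
Pore pressure: u = 9.81×(4.9 − 0.55) = 42.673 kPa.
Initial effective stress: σ'_0 = σ_v − u = 94.34 − 42.673 = 51.667 kPa.
Stress increase at mid-clay by the 2:1 spreading method:
Δσ = qBL/((B+z)(L+z)) = 98.2×3.1×3.1/((3.1+4.9)(3.1+4.9)) = 14.745 kPa
Final effective stress: σ'_f = 51.667 + 14.745 = 66.412 kPa.
σ'_f = 66.412 ≤ σ'_p = 83.8 kPa, so the clay remains overconsolidated and only the recompression index applies:
S_c = C_r·H/(1+e₀)·log₁₀(σ'_f/σ'_0) = 0.066×3.8/2.21×log₁₀(66.412/51.667)
    = 0.11349 × 0.10903 = 0.01237 m

S_c ≈ 12.4 mm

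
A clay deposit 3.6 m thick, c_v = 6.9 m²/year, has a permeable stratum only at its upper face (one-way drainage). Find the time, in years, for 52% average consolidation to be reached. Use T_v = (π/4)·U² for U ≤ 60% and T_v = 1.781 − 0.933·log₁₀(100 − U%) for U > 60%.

t ≈ 0.399 years

Drainage path length: H_d = H = 3.6 m (single drainage).
U ≤ 60%: T_v = (π/4)·U² = (π/4)×0.52² = 0.21237.
t = T_v·H_d²/c_v = 0.21237×3.6²/6.9 = 0.3989 years.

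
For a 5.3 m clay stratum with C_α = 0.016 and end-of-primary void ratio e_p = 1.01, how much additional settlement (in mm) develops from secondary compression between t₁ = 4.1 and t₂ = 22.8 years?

Secondary compression: S_s = C_α·H/(1+e_p)·log₁₀(t₂/t₁)
S_s = 0.016×5.3/(1+1.01)×log₁₀(22.8/4.1)
    = 0.04219 × 0.7452 = 0.03144 m

S_s ≈ 31.4 mm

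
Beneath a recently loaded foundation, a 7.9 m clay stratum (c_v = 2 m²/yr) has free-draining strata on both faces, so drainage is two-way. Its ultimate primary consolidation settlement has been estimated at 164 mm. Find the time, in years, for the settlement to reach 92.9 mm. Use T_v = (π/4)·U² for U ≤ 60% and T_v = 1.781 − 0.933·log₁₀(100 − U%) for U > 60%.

Drainage path length: H_d = H/2 = 3.95 m (double drainage).
U = S(t)/S_ult = 92.9/164 = 0.5665.
U ≤ 60%: T_v = (π/4)·U² = (π/4)×0.56646² = 0.25202.
t = T_v·H_d²/c_v = 0.25202×3.95²/2 = 1.966 years.

t ≈ 1.97 years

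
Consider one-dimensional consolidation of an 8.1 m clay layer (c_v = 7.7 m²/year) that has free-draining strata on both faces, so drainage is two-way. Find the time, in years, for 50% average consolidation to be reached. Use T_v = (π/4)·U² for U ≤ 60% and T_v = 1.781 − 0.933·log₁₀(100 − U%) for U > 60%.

Drainage path length: H_d = H/2 = 4.05 m (double drainage).
U ≤ 60%: T_v = (π/4)·U² = (π/4)×0.5² = 0.19635.
t = T_v·H_d²/c_v = 0.19635×4.05²/7.7 = 0.4183 years.

t ≈ 0.418 years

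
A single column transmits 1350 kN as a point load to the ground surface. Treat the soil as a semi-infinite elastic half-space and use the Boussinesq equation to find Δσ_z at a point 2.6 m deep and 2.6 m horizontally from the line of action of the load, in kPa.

Δσ_z ≈ 16.9 kPa

Boussinesq vertical stress below a point load on an elastic half-space:
Δσ_z = 3P/(2πz²) · [1 + (r/z)²]^(−5/2)
r/z = 2.6/2.6 = 1; [1+(r/z)²]^(−5/2) = 0.17678.
Δσ_z = 3×1350/(2π×2.6²) × 0.17678 = 95.352 × 0.17678 = 16.86 kPa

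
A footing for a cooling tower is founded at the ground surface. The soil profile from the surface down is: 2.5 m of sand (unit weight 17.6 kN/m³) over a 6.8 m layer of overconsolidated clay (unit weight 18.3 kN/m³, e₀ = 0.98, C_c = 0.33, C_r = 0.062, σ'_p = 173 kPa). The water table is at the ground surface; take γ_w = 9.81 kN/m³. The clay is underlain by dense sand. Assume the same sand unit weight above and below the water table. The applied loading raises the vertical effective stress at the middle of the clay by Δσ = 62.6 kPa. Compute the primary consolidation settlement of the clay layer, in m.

S_c ≈ 0.0768 m

Mid-depth of clay below the ground surface: z = 2.5 + 6.8/2 = 5.9 m.
Total vertical stress at mid-clay: σ_v = 17.6×2.5 + 18.3×3.4 = 106.22 kPa.
Pore pressure: u = 9.81×(5.9 − 0) = 57.879 kPa.
Initial effective stress: σ'_0 = σ_v − u = 106.22 − 57.879 = 48.341 kPa.
Final effective stress: σ'_f = 48.341 + 62.6 = 110.94 kPa.
σ'_f = 110.94 ≤ σ'_p = 173 kPa, so the clay remains overconsolidated and only the recompression index applies:
S_c = C_r·H/(1+e₀)·log₁₀(σ'_f/σ'_0) = 0.062×6.8/1.98×log₁₀(110.94/48.341)
    = 0.21293 × 0.36077 = 0.07682 m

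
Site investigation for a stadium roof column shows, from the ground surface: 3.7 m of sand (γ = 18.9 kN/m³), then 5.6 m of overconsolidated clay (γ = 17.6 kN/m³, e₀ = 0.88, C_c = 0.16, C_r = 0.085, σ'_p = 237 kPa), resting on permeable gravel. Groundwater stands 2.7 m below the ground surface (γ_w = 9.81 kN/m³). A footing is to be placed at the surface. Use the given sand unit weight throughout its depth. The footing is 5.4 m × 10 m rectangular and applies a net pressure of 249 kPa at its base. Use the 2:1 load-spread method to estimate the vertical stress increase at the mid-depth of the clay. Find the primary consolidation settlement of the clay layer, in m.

S_c ≈ 0.0668 m

Mid-depth of clay below the ground surface: z = 3.7 + 5.6/2 = 6.5 m.
Total vertical stress at mid-clay: σ_v = 18.9×3.7 + 17.6×2.8 = 119.21 kPa.
Pore pressure: u = 9.81×(6.5 − 2.7) = 37.278 kPa.
Initial effective stress: σ'_0 = σ_v − u = 119.21 − 37.278 = 81.932 kPa.
Stress increase at mid-clay by the 2:1 spreading method:
Δσ = qBL/((B+z)(L+z)) = 249×5.4×10/((5.4+6.5)(10+6.5)) = 68.48 kPa
Final effective stress: σ'_f = 81.932 + 68.48 = 150.41 kPa.
σ'_f = 150.41 ≤ σ'_p = 237 kPa, so the clay remains overconsolidated and only the recompression index applies:
S_c = C_r·H/(1+e₀)·log₁₀(σ'_f/σ'_0) = 0.085×5.6/1.88×log₁₀(150.41/81.932)
    = 0.25319 × 0.26382 = 0.0668 m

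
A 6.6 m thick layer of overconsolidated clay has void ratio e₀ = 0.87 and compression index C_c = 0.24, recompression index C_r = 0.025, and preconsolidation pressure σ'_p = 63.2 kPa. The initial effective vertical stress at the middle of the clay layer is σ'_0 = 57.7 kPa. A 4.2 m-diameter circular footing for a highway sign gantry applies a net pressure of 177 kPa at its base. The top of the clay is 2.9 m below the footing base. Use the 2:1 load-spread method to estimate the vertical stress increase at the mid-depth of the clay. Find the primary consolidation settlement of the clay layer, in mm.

Mid-depth of clay below the footing base: z = 2.9 + 6.6/2 = 6.2 m.
Stress increase at mid-clay by the 2:1 spreading method:
Δσ ≈ qD²/(D+z)² = 177×4.2²/(4.2+6.2)² = 28.867 kPa
Final effective stress: σ'_f = 57.7 + 28.867 = 86.567 kPa.
σ'_f = 86.567 > σ'_p = 63.2 kPa, so the stress path crosses the preconsolidation pressure — recompression up to σ'_p, then virgin compression beyond:
S_c = H/(1+e₀)·[C_r·log₁₀(σ'_p/σ'_0) + C_c·log₁₀(σ'_f/σ'_p)]
    = 6.6/1.87 × [0.025×log₁₀(63.2/57.7) + 0.24×log₁₀(86.567/63.2)]
    = 3.5294 × [0.00098853 + 0.032792] = 0.1192 m

S_c ≈ 119 mm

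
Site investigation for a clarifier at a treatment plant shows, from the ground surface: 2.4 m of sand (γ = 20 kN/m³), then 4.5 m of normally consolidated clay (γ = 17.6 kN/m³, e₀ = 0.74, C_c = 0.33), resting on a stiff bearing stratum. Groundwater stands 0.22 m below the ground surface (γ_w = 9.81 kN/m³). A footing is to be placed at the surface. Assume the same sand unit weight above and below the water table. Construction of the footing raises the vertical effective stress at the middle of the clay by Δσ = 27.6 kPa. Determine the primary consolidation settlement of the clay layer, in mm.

Mid-depth of clay below the ground surface: z = 2.4 + 4.5/2 = 4.65 m.
Total vertical stress at mid-clay: σ_v = 20×2.4 + 17.6×2.25 = 87.6 kPa.
Pore pressure: u = 9.81×(4.65 − 0.22) = 43.458 kPa.
Initial effective stress: σ'_0 = σ_v − u = 87.6 − 43.458 = 44.142 kPa.
Final effective stress: σ'_f = σ'_0 + Δσ = 44.142 + 27.6 = 71.742 kPa.
Normally consolidated clay, so the full stress increment lies on the virgin compression line:
S_c = C_c·H/(1+e₀)·log₁₀(σ'_f/σ'_0) = 0.33×4.5/(1+0.74)×log₁₀(71.742/44.142)
    = 0.85345 × 0.21092 = 0.18 m

S_c ≈ 180 mm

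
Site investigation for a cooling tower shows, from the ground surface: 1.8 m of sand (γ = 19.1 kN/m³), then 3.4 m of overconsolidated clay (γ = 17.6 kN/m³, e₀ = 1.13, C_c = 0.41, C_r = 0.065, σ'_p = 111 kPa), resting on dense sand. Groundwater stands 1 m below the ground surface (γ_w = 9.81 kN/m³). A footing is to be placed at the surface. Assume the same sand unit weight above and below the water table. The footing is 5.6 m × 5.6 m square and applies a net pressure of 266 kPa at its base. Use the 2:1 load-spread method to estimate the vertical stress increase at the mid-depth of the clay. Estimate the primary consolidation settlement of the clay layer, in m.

S_c ≈ 0.113 m

Mid-depth of clay below the ground surface: z = 1.8 + 3.4/2 = 3.5 m.
Total vertical stress at mid-clay: σ_v = 19.1×1.8 + 17.6×1.7 = 64.3 kPa.
Pore pressure: u = 9.81×(3.5 − 1) = 24.525 kPa.
Initial effective stress: σ'_0 = σ_v − u = 64.3 − 24.525 = 39.775 kPa.
Stress increase at mid-clay by the 2:1 spreading method:
Δσ = qBL/((B+z)(L+z)) = 266×5.6×5.6/((5.6+3.5)(5.6+3.5)) = 100.73 kPa
Final effective stress: σ'_f = 39.775 + 100.73 = 140.5 kPa.
σ'_f = 140.5 > σ'_p = 111 kPa, so the stress path crosses the preconsolidation pressure — recompression up to σ'_p, then virgin compression beyond:
S_c = H/(1+e₀)·[C_r·log₁₀(σ'_p/σ'_0) + C_c·log₁₀(σ'_f/σ'_p)]
    = 3.4/2.13 × [0.065×log₁₀(111/39.775) + 0.41×log₁₀(140.5/111)]
    = 1.5962 × [0.028971 + 0.041965] = 0.1132 m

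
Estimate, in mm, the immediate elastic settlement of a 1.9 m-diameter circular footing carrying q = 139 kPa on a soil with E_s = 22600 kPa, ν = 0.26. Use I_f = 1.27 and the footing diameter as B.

S_e ≈ 13.8 mm

Immediate (elastic) settlement: S_e = q·B·(1−ν²)/E_s · I_f.
S_e = 139 × 1.9 × (1 − 0.26²) / 22600 × 1.27
    = 139 × 1.9 × 0.9324 / 22600 × 1.27
    = 0.01384 m = 13.84 mm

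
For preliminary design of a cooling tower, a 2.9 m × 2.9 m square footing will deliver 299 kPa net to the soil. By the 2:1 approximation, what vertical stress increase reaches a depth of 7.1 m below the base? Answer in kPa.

Δσ_z ≈ 25.1 kPa

By the 2:1 method the load spreads at 1 horizontal : 2 vertical, so at depth z the loaded area has grown by z in each plan dimension:
Δσ = qBL/((B+z)(L+z)) = 299×2.9×2.9/((2.9+7.1)(2.9+7.1)) = 25.146 kPa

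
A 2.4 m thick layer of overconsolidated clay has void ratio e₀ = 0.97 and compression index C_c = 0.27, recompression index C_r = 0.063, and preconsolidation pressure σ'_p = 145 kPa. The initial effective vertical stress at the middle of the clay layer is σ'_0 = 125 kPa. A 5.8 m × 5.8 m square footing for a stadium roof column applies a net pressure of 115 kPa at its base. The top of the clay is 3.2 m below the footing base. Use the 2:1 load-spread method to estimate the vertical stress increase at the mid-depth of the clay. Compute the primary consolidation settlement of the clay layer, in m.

Mid-depth of clay below the footing base: z = 3.2 + 2.4/2 = 4.4 m.
Stress increase at mid-clay by the 2:1 spreading method:
Δσ = qBL/((B+z)(L+z)) = 115×5.8×5.8/((5.8+4.4)(5.8+4.4)) = 37.184 kPa
Final effective stress: σ'_f = 125 + 37.184 = 162.18 kPa.
σ'_f = 162.18 > σ'_p = 145 kPa, so the stress path crosses the preconsolidation pressure — recompression up to σ'_p, then virgin compression beyond:
S_c = H/(1+e₀)·[C_r·log₁₀(σ'_p/σ'_0) + C_c·log₁₀(σ'_f/σ'_p)]
    = 2.4/1.97 × [0.063×log₁₀(145/125) + 0.27×log₁₀(162.18/145)]
    = 1.2183 × [0.0040609 + 0.01313] = 0.02094 m

S_c ≈ 0.0209 m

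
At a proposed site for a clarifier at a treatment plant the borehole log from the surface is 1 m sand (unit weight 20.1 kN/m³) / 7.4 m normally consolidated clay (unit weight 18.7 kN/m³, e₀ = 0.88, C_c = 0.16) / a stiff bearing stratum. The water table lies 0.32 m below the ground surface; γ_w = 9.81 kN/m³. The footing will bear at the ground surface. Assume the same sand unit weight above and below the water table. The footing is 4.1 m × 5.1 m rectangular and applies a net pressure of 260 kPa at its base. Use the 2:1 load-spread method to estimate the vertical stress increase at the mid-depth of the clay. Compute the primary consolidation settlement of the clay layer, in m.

S_c ≈ 0.235 m

Mid-depth of clay below the ground surface: z = 1 + 7.4/2 = 4.7 m.
Total vertical stress at mid-clay: σ_v = 20.1×1 + 18.7×3.7 = 89.29 kPa.
Pore pressure: u = 9.81×(4.7 − 0.32) = 42.968 kPa.
Initial effective stress: σ'_0 = σ_v − u = 89.29 − 42.968 = 46.322 kPa.
Stress increase at mid-clay by the 2:1 spreading method:
Δσ = qBL/((B+z)(L+z)) = 260×4.1×5.1/((4.1+4.7)(5.1+4.7)) = 63.04 kPa
Final effective stress: σ'_f = σ'_0 + Δσ = 46.322 + 63.04 = 109.36 kPa.
Normally consolidated clay, so the full stress increment lies on the virgin compression line:
S_c = C_c·H/(1+e₀)·log₁₀(σ'_f/σ'_0) = 0.16×7.4/(1+0.88)×log₁₀(109.36/46.322)
    = 0.62979 × 0.37307 = 0.235 m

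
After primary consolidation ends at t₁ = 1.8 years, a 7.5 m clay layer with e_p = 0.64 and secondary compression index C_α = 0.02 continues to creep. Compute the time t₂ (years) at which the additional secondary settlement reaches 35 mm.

t₂ ≈ 4.34 years

S_s = C_α·H/(1+e_p)·log₁₀(t₂/t₁) ⇒ log₁₀(t₂/t₁) = S_s·(1+e_p)/(C_α·H).
log₁₀(t₂/t₁) = 0.035 × (1+0.64) / (0.02×7.5) = 0.3827
t₂ = t₁ × 10^0.3827 = 1.8 × 2.414 = 4.344 years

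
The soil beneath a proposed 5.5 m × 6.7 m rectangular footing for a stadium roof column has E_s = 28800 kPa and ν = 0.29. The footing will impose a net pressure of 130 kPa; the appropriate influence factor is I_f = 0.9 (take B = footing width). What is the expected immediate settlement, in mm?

Immediate (elastic) settlement: S_e = q·B·(1−ν²)/E_s · I_f.
S_e = 130 × 5.5 × (1 − 0.29²) / 28800 × 0.9
    = 130 × 5.5 × 0.9159 / 28800 × 0.9
    = 0.02046 m = 20.46 mm

S_e ≈ 20.5 mm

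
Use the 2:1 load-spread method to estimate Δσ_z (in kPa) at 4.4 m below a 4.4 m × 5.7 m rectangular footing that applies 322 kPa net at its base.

By the 2:1 method the load spreads at 1 horizontal : 2 vertical, so at depth z the loaded area has grown by z in each plan dimension:
Δσ = qBL/((B+z)(L+z)) = 322×4.4×5.7/((4.4+4.4)(5.7+4.4)) = 90.861 kPa

Δσ_z ≈ 90.9 kPa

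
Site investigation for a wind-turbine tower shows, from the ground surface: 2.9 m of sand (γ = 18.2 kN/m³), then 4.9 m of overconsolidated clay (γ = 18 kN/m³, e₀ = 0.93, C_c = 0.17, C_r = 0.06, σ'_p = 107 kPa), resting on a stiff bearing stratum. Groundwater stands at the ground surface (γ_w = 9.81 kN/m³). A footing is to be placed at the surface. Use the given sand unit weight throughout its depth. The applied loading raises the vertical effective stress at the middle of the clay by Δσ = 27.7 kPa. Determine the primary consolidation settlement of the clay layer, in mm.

S_c ≈ 32.1 mm

Mid-depth of clay below the ground surface: z = 2.9 + 4.9/2 = 5.35 m.
Total vertical stress at mid-clay: σ_v = 18.2×2.9 + 18×2.45 = 96.88 kPa.
Pore pressure: u = 9.81×(5.35 − 0) = 52.483 kPa.
Initial effective stress: σ'_0 = σ_v − u = 96.88 − 52.483 = 44.397 kPa.
Final effective stress: σ'_f = 44.397 + 27.7 = 72.097 kPa.
σ'_f = 72.097 ≤ σ'_p = 107 kPa, so the clay remains overconsolidated and only the recompression index applies:
S_c = C_r·H/(1+e₀)·log₁₀(σ'_f/σ'_0) = 0.06×4.9/1.93×log₁₀(72.097/44.397)
    = 0.15233 × 0.21056 = 0.03208 m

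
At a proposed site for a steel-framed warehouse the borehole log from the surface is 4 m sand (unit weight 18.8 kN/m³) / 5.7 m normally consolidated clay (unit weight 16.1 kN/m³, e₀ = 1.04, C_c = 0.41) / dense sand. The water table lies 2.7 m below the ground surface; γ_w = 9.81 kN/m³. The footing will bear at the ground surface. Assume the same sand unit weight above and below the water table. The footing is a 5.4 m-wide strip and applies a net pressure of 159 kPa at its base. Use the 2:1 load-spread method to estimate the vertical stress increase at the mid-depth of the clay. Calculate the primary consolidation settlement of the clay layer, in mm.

Mid-depth of clay below the ground surface: z = 4 + 5.7/2 = 6.85 m.
Total vertical stress at mid-clay: σ_v = 18.8×4 + 16.1×2.85 = 121.09 kPa.
Pore pressure: u = 9.81×(6.85 − 2.7) = 40.712 kPa.
Initial effective stress: σ'_0 = σ_v − u = 121.09 − 40.712 = 80.378 kPa.
Stress increase at mid-clay by the 2:1 spreading method:
Δσ = qB/(B+z) = 159×5.4/(5.4+6.85) = 70.09 kPa
Final effective stress: σ'_f = σ'_0 + Δσ = 80.378 + 70.09 = 150.47 kPa.
Normally consolidated clay, so the full stress increment lies on the virgin compression line:
S_c = C_c·H/(1+e₀)·log₁₀(σ'_f/σ'_0) = 0.41×5.7/(1+1.04)×log₁₀(150.47/80.378)
    = 1.1456 × 0.27231 = 0.312 m

S_c ≈ 312 mm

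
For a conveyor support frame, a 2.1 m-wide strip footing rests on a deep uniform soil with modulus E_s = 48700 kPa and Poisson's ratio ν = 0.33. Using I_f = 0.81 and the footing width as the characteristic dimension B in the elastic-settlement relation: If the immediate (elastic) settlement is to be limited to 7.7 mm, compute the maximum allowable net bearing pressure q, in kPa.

q ≈ 247 kPa

S_e = q·B·(1−ν²)/E_s · I_f  ⇒  q = S_e·E_s / (B·(1−ν²)·I_f).
q = 0.0077 × 48700 / (2.1 × 0.8911 × 0.81) = 247.4 kPa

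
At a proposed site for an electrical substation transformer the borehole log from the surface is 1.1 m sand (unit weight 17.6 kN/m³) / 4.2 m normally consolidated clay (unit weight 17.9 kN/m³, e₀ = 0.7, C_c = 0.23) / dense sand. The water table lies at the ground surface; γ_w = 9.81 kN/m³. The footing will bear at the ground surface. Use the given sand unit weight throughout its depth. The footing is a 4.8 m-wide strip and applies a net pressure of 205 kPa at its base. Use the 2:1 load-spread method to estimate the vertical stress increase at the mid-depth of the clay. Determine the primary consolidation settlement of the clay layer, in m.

Mid-depth of clay below the ground surface: z = 1.1 + 4.2/2 = 3.2 m.
Total vertical stress at mid-clay: σ_v = 17.6×1.1 + 17.9×2.1 = 56.95 kPa.
Pore pressure: u = 9.81×(3.2 − 0) = 31.392 kPa.
Initial effective stress: σ'_0 = σ_v − u = 56.95 − 31.392 = 25.558 kPa.
Stress increase at mid-clay by the 2:1 spreading method:
Δσ = qB/(B+z) = 205×4.8/(4.8+3.2) = 123 kPa
Final effective stress: σ'_f = σ'_0 + Δσ = 25.558 + 123 = 148.56 kPa.
Normally consolidated clay, so the full stress increment lies on the virgin compression line:
S_c = C_c·H/(1+e₀)·log₁₀(σ'_f/σ'_0) = 0.23×4.2/(1+0.7)×log₁₀(148.56/25.558)
    = 0.56824 × 0.76438 = 0.4344 m

S_c ≈ 0.434 m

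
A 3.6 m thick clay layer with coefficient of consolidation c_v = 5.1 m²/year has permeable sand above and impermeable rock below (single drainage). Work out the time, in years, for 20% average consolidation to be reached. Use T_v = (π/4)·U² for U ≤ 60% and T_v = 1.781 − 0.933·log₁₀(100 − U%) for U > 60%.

Drainage path length: H_d = H = 3.6 m (single drainage).
U ≤ 60%: T_v = (π/4)·U² = (π/4)×0.2² = 0.031416.
t = T_v·H_d²/c_v = 0.031416×3.6²/5.1 = 0.07983 years.

t ≈ 0.0798 years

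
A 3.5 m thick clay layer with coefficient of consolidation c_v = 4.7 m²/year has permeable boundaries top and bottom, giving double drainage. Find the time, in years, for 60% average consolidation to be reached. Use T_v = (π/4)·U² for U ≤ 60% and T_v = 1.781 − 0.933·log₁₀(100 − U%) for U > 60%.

t ≈ 0.184 years

Drainage path length: H_d = H/2 = 1.75 m (double drainage).
U ≤ 60%: T_v = (π/4)·U² = (π/4)×0.6² = 0.28274.
t = T_v·H_d²/c_v = 0.28274×1.75²/4.7 = 0.1842 years.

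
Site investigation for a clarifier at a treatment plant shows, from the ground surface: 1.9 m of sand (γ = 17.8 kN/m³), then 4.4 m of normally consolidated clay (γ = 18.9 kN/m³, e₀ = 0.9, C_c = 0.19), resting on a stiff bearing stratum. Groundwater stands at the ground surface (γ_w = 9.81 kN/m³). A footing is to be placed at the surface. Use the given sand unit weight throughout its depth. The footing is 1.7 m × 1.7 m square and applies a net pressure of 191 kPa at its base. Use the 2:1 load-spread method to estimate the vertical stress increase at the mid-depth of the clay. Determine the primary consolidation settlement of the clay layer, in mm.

S_c ≈ 73.2 mm

Mid-depth of clay below the ground surface: z = 1.9 + 4.4/2 = 4.1 m.
Total vertical stress at mid-clay: σ_v = 17.8×1.9 + 18.9×2.2 = 75.4 kPa.
Pore pressure: u = 9.81×(4.1 − 0) = 40.221 kPa.
Initial effective stress: σ'_0 = σ_v − u = 75.4 − 40.221 = 35.179 kPa.
Stress increase at mid-clay by the 2:1 spreading method:
Δσ = qBL/((B+z)(L+z)) = 191×1.7×1.7/((1.7+4.1)(1.7+4.1)) = 16.409 kPa
Final effective stress: σ'_f = σ'_0 + Δσ = 35.179 + 16.409 = 51.588 kPa.
Normally consolidated clay, so the full stress increment lies on the virgin compression line:
S_c = C_c·H/(1+e₀)·log₁₀(σ'_f/σ'_0) = 0.19×4.4/(1+0.9)×log₁₀(51.588/35.179)
    = 0.44 × 0.16627 = 0.07316 m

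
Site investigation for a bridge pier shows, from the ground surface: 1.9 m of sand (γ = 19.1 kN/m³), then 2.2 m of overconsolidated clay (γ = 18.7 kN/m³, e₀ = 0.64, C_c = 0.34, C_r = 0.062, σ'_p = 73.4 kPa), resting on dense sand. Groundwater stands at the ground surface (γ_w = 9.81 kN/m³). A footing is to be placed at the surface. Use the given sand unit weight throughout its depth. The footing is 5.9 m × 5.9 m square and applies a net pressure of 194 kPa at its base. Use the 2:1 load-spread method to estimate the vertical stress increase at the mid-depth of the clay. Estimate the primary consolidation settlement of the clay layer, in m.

S_c ≈ 0.12 m

Mid-depth of clay below the ground surface: z = 1.9 + 2.2/2 = 3 m.
Total vertical stress at mid-clay: σ_v = 19.1×1.9 + 18.7×1.1 = 56.86 kPa.
Pore pressure: u = 9.81×(3 − 0) = 29.43 kPa.
Initial effective stress: σ'_0 = σ_v − u = 56.86 − 29.43 = 27.43 kPa.
Stress increase at mid-clay by the 2:1 spreading method:
Δσ = qBL/((B+z)(L+z)) = 194×5.9×5.9/((5.9+3)(5.9+3)) = 85.256 kPa
Final effective stress: σ'_f = 27.43 + 85.256 = 112.69 kPa.
σ'_f = 112.69 > σ'_p = 73.4 kPa, so the stress path crosses the preconsolidation pressure — recompression up to σ'_p, then virgin compression beyond:
S_c = H/(1+e₀)·[C_r·log₁₀(σ'_p/σ'_0) + C_c·log₁₀(σ'_f/σ'_p)]
    = 2.2/1.64 × [0.062×log₁₀(73.4/27.43) + 0.34×log₁₀(112.69/73.4)]
    = 1.3415 × [0.026503 + 0.063304] = 0.1205 m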